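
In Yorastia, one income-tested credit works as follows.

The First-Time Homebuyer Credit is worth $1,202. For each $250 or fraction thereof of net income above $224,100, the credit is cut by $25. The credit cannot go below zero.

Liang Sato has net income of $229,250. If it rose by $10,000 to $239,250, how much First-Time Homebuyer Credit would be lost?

At $229,250 — income exceeds $224,100 by $5,150, which is 21 full-or-partial $250 increments; reduction = 21 × $25 = $525, leaving $677.
At $239,250 — income exceeds $224,100 by $15,150 → 61 increments × $25 = $1,525 ≥ base, so the credit is $0.
Lost: $677 − $0 = $677.

$677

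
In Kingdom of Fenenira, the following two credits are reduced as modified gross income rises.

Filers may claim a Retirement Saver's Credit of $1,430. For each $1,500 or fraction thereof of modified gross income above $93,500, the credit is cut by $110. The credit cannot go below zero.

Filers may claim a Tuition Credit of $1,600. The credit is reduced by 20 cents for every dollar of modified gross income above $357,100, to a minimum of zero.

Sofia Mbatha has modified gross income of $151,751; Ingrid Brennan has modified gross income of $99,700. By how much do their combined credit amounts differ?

$880

Sofia ($151,751): Retirement Saver's Credit: income exceeds $93,500 by $58,251 → 39 increments × $110 = $4,290 ≥ base, so the credit is $0. Tuition Credit: $151,751 is at or below the $357,100 threshold, so the full $1,600 applies. total $0 + $1,600 = $1,600
Ingrid ($99,700): Retirement Saver's Credit: income exceeds $93,500 by $6,200, which is 5 full-or-partial $1,500 increments; reduction = 5 × $110 = $550, leaving $880. Tuition Credit: $99,700 is at or below the $357,100 threshold, so the full $1,600 applies. total $880 + $1,600 = $2,480
Difference: |$1,600 − $2,480| = $880.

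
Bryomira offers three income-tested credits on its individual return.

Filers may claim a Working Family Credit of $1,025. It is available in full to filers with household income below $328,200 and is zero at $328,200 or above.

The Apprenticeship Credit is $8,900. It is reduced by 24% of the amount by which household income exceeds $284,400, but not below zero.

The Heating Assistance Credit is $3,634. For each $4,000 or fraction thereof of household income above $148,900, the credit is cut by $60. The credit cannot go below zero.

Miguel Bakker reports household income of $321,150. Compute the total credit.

Working Family Credit: $321,150 is below the $328,200 cutoff, so the full $1,025 applies.
Apprenticeship Credit: 24% of the $36,750 excess over $284,400 is $8,820; credit = $8,900 − $8,820 = $80.
Heating Assistance Credit: income exceeds $148,900 by $172,250, which is 44 full-or-partial $4,000 increments; reduction = 44 × $60 = $2,640, leaving $994.
Total: $1,025 + $80 + $994 = $2,099.

$2,099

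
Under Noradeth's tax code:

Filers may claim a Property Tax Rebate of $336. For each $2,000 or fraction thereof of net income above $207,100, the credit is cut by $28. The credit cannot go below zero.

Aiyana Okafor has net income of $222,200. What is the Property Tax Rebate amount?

$112

Property Tax Rebate: income exceeds $207,100 by $15,100, which is 8 full-or-partial $2,000 increments; reduction = 8 × $28 = $224, leaving $112.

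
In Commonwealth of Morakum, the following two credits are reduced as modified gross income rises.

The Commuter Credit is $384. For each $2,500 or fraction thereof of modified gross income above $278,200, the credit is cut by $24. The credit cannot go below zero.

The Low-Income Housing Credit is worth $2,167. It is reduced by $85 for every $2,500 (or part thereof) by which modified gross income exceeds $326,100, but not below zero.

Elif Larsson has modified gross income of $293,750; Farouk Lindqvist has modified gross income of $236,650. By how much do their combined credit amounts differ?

Elif ($293,750): Commuter Credit: income exceeds $278,200 by $15,550, which is 7 full-or-partial $2,500 increments; reduction = 7 × $24 = $168, leaving $216. Low-Income Housing Credit: $293,750 is at or below the $326,100 threshold, so the full $2,167 applies. total $216 + $2,167 = $2,383
Farouk ($236,650): Commuter Credit: $236,650 is at or below the $278,200 threshold, so the full $384 applies. Low-Income Housing Credit: $236,650 is at or below the $326,100 threshold, so the full $2,167 applies. total $384 + $2,167 = $2,551
Difference: |$2,383 − $2,551| = $168.

$168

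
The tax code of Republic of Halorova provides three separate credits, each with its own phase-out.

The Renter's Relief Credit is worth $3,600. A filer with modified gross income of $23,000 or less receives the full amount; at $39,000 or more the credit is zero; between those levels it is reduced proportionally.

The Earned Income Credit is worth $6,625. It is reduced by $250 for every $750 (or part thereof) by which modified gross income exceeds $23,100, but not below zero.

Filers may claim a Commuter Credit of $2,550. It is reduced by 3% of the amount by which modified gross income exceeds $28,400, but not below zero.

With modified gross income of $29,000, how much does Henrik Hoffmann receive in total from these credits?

Renter's Relief Credit: $29,000 is $6,000 into a $16,000 phase-out range, leaving 10,000/16,000 of the credit: $3,600 × 10,000/16,000 = $2,250.
Earned Income Credit: income exceeds $23,100 by $5,900, which is 8 full-or-partial $750 increments; reduction = 8 × $250 = $2,000, leaving $4,625.
Commuter Credit: 3% of the $600 excess over $28,400 is $18; credit = $2,550 − $18 = $2,532.
Total: $2,250 + $4,625 + $2,532 = $9,407.

$9,407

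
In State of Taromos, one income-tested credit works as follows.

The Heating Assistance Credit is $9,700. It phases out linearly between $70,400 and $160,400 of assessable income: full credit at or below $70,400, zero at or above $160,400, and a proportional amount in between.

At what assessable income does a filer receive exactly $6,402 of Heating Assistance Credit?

$6,402 is 6,402/9,700 of the full $9,700, so 3,298/9,700 of the $90,000 range has been used: income = $70,400 + $90,000 × 3,298/9,700 = $101,000.

$101,000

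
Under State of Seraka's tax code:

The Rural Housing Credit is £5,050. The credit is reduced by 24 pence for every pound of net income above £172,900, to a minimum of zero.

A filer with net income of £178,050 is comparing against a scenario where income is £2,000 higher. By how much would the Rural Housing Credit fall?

At £178,050 — 24% of the £5,150 excess over £172,900 is £1,236; credit = £5,050 − £1,236 = £3,814.
At £180,050 — 24% of the £7,150 excess over £172,900 is £1,716; credit = £5,050 − £1,716 = £3,334.
Lost: £3,814 − £3,334 = £480.

£480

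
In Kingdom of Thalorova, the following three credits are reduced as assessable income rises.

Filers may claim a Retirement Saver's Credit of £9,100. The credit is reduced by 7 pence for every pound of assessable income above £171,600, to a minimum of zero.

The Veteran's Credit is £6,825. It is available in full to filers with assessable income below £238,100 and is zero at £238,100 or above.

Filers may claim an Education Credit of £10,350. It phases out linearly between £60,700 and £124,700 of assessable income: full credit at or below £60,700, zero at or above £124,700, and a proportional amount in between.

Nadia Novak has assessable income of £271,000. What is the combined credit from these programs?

£2,142

Retirement Saver's Credit: 7% of the £99,400 excess over £171,600 is £6,958; credit = £9,100 − £6,958 = £2,142.
Veteran's Credit: £271,000 meets or exceeds the £238,100 cutoff, so the credit is £0.
Education Credit: £271,000 is at or above £124,700, so the credit is £0.
Total: £2,142 + £0 + £0 = £2,142.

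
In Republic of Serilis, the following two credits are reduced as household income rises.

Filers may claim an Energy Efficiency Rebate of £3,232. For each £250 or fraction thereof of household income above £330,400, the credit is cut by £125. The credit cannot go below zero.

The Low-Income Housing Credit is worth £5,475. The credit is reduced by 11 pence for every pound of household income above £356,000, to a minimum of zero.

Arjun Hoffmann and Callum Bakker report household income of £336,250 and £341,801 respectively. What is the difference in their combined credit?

Arjun (£336,250): Energy Efficiency Rebate: income exceeds £330,400 by £5,850, which is 24 full-or-partial £250 increments; reduction = 24 × £125 = £3,000, leaving £232. Low-Income Housing Credit: £336,250 is at or below the £356,000 threshold, so the full £5,475 applies. total £232 + £5,475 = £5,707
Callum (£341,801): Energy Efficiency Rebate: income exceeds £330,400 by £11,401 → 46 increments × £125 = £5,750 ≥ base, so the credit is £0. Low-Income Housing Credit: £341,801 is at or below the £356,000 threshold, so the full £5,475 applies. total £0 + £5,475 = £5,475
Difference: |£5,707 − £5,475| = £232.

£232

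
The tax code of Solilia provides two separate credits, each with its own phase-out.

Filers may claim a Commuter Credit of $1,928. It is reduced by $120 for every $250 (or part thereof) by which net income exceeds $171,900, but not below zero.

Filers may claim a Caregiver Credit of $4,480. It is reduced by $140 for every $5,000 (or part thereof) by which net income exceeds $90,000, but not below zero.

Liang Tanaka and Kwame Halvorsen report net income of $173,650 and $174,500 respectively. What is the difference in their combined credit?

$480

Liang ($173,650): Commuter Credit: income exceeds $171,900 by $1,750, which is 7 full-or-partial $250 increments; reduction = 7 × $120 = $840, leaving $1,088. Caregiver Credit: income exceeds $90,000 by $83,650, which is 17 full-or-partial $5,000 increments; reduction = 17 × $140 = $2,380, leaving $2,100. total $1,088 + $2,100 = $3,188
Kwame ($174,500): Commuter Credit: income exceeds $171,900 by $2,600, which is 11 full-or-partial $250 increments; reduction = 11 × $120 = $1,320, leaving $608. Caregiver Credit: income exceeds $90,000 by $84,500, which is 17 full-or-partial $5,000 increments; reduction = 17 × $140 = $2,380, leaving $2,100. total $608 + $2,100 = $2,708
Difference: |$3,188 − $2,708| = $480.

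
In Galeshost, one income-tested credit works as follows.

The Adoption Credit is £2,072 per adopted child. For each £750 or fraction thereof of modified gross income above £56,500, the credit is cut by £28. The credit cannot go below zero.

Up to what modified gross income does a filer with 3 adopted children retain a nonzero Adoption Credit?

Full credit = 3 × £2,072 = £6,216.
After 221 increments the reduction is 221 × £28 = £6,188, leaving £28; one more increment wipes it out. Increment 221 ends at excess 221 × £750 = £165,750, so the highest qualifying income is £56,500 + £165,750 = £222,250.

£222,250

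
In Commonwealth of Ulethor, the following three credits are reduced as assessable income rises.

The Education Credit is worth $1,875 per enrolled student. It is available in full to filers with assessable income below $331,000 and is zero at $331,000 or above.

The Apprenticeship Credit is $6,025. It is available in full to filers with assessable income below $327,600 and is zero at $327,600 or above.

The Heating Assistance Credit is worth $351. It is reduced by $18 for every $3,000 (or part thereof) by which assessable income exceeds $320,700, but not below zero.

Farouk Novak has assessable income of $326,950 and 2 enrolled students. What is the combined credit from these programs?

Education Credit: base = 2 × $1,875 = $3,750. $326,950 is below the $331,000 cutoff, so the full $3,750 applies.
Apprenticeship Credit: $326,950 is below the $327,600 cutoff, so the full $6,025 applies.
Heating Assistance Credit: income exceeds $320,700 by $6,250, which is 3 full-or-partial $3,000 increments; reduction = 3 × $18 = $54, leaving $297.
Total: $3,750 + $6,025 + $297 = $10,072.

$10,072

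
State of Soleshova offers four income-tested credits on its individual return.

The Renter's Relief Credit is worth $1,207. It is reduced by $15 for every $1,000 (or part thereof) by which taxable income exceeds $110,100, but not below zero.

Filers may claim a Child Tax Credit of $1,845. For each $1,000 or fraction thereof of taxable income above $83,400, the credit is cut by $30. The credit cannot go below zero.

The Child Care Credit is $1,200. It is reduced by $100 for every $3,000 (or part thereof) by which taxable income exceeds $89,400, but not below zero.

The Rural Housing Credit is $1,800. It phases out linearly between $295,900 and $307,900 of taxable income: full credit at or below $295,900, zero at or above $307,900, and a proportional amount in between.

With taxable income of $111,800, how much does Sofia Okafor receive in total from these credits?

Renter's Relief Credit: income exceeds $110,100 by $1,700, which is 2 full-or-partial $1,000 increments; reduction = 2 × $15 = $30, leaving $1,177.
Child Tax Credit: income exceeds $83,400 by $28,400, which is 29 full-or-partial $1,000 increments; reduction = 29 × $30 = $870, leaving $975.
Child Care Credit: income exceeds $89,400 by $22,400, which is 8 full-or-partial $3,000 increments; reduction = 8 × $100 = $800, leaving $400.
Rural Housing Credit: $111,800 is at or below the $295,900 threshold, so the full $1,800 applies.
Total: $1,177 + $975 + $400 + $1,800 = $4,352.

$4,352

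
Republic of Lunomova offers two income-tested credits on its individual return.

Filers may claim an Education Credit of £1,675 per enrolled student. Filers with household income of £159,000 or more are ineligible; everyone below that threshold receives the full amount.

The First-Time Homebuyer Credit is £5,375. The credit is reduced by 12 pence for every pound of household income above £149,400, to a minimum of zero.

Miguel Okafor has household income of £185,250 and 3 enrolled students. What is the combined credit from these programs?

Education Credit: base = 3 × £1,675 = £5,025. £185,250 meets or exceeds the £159,000 cutoff, so the credit is £0.
First-Time Homebuyer Credit: 12% of the £35,850 excess over £149,400 is £4,302; credit = £5,375 − £4,302 = £1,073.
Total: £0 + £1,073 = £1,073.

£1,073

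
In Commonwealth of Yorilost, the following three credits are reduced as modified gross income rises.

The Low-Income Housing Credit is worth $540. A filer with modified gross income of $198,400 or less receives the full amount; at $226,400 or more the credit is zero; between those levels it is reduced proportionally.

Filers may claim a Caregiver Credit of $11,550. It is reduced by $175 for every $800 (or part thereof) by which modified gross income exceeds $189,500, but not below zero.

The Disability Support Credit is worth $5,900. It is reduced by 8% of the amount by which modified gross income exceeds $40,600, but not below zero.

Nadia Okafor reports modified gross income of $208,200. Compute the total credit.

Low-Income Housing Credit: $208,200 is $9,800 into a $28,000 phase-out range, leaving 18,200/28,000 of the credit: $540 × 18,200/28,000 = $351.
Caregiver Credit: income exceeds $189,500 by $18,700, which is 24 full-or-partial $800 increments; reduction = 24 × $175 = $4,200, leaving $7,350.
Disability Support Credit: 8% of the $167,600 excess over $40,600 is $13,408 ≥ base, so the credit is $0.
Total: $351 + $7,350 + $0 = $7,701.

$7,701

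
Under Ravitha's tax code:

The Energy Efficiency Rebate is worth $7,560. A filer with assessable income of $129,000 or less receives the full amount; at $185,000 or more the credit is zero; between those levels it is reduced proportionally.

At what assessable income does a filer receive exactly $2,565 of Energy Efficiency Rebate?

$166,000

$2,565 is 2,565/7,560 of the full $7,560, so 4,995/7,560 of the $56,000 range has been used: income = $129,000 + $56,000 × 4,995/7,560 = $166,000.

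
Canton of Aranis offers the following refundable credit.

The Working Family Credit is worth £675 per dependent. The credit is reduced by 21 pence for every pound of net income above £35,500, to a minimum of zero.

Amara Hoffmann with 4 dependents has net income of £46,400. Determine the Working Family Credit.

£411

Working Family Credit: base = 4 × £675 = £2,700. 21% of the £10,900 excess over £35,500 is £2,289; credit = £2,700 − £2,289 = £411.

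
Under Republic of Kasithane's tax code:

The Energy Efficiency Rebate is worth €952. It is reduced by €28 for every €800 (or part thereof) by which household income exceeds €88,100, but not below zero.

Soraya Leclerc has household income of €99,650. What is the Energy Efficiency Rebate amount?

Energy Efficiency Rebate: income exceeds €88,100 by €11,550, which is 15 full-or-partial €800 increments; reduction = 15 × €28 = €420, leaving €532.

€532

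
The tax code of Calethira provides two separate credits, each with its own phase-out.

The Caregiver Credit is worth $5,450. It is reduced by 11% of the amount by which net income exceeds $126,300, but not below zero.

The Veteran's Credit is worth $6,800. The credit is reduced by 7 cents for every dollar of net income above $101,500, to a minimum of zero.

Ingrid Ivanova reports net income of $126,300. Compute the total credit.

Caregiver Credit: $126,300 is at or below the $126,300 threshold, so the full $5,450 applies.
Veteran's Credit: 7% of the $24,800 excess over $101,500 is $1,736; credit = $6,800 − $1,736 = $5,064.
Total: $5,450 + $5,064 = $10,514.

$10,514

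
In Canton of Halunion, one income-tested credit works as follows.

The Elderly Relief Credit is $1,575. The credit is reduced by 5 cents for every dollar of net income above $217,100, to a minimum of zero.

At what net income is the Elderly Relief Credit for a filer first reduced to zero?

The credit falls by 5% of each dollar above $217,100, so it reaches zero when the excess is $1,575 / 5% = $31,500: income = $217,100 + $31,500 = $248,600.

$248,600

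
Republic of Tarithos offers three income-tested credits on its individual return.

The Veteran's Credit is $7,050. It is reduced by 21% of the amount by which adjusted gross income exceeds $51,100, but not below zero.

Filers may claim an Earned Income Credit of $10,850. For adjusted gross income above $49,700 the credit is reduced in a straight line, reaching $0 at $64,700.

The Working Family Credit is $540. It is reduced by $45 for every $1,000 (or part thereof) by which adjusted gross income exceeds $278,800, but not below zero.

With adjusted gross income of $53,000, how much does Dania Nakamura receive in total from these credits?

Veteran's Credit: 21% of the $1,900 excess over $51,100 is $399; credit = $7,050 − $399 = $6,651.
Earned Income Credit: $53,000 is $3,300 into a $15,000 phase-out range, leaving 11,700/15,000 of the credit: $10,850 × 11,700/15,000 = $8,463.
Working Family Credit: $53,000 is at or below the $278,800 threshold, so the full $540 applies.
Total: $6,651 + $8,463 + $540 = $15,654.

$15,654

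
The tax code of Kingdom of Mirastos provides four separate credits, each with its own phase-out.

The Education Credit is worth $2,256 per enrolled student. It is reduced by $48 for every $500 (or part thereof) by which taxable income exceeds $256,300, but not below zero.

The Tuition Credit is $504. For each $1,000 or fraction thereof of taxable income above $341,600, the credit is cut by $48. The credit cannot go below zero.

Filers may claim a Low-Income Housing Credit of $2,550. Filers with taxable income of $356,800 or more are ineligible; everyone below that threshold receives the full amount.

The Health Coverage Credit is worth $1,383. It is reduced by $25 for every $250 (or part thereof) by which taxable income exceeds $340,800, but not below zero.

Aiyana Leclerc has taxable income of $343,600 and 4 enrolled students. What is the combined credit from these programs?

$4,665

Education Credit: base = 4 × $2,256 = $9,024. income exceeds $256,300 by $87,300, which is 175 full-or-partial $500 increments; reduction = 175 × $48 = $8,400, leaving $624.
Tuition Credit: income exceeds $341,600 by $2,000, which is 2 full-or-partial $1,000 increments; reduction = 2 × $48 = $96, leaving $408.
Low-Income Housing Credit: $343,600 is below the $356,800 cutoff, so the full $2,550 applies.
Health Coverage Credit: income exceeds $340,800 by $2,800, which is 12 full-or-partial $250 increments; reduction = 12 × $25 = $300, leaving $1,083.
Total: $624 + $408 + $2,550 + $1,083 = $4,665.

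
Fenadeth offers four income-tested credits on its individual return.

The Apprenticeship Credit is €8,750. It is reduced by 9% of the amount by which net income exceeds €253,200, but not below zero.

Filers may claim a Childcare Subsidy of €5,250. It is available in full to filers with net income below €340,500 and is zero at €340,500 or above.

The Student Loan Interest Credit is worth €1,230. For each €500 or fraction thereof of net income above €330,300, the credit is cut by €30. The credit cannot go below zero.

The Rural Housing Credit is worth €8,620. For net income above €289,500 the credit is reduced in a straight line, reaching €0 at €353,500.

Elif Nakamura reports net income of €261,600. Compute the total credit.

€23,094

Apprenticeship Credit: 9% of the €8,400 excess over €253,200 is €756; credit = €8,750 − €756 = €7,994.
Childcare Subsidy: €261,600 is below the €340,500 cutoff, so the full €5,250 applies.
Student Loan Interest Credit: €261,600 is at or below the €330,300 threshold, so the full €1,230 applies.
Rural Housing Credit: €261,600 is at or below the €289,500 threshold, so the full €8,620 applies.
Total: €7,994 + €5,250 + €1,230 + €8,620 = €23,094.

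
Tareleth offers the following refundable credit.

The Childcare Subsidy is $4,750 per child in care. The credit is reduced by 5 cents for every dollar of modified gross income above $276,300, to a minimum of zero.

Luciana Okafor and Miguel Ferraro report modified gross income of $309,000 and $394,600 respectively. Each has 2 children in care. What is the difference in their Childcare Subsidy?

$4,280

Luciana ($309,000): Childcare Subsidy: base = 2 × $4,750 = $9,500. 5% of the $32,700 excess over $276,300 is $1,635; credit = $9,500 − $1,635 = $7,865.
Miguel ($394,600): Childcare Subsidy: base = 2 × $4,750 = $9,500. 5% of the $118,300 excess over $276,300 is $5,915; credit = $9,500 − $5,915 = $3,585.
Difference: |$7,865 − $3,585| = $4,280.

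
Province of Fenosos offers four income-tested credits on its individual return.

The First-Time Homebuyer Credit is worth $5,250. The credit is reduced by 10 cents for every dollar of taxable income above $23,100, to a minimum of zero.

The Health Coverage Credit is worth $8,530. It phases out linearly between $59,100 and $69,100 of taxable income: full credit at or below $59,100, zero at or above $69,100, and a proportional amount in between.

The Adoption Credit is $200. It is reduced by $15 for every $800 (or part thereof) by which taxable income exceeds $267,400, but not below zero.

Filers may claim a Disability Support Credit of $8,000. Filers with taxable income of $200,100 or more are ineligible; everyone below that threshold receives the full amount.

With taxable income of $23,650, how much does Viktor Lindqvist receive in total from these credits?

First-Time Homebuyer Credit: 10% of the $550 excess over $23,100 is $55; credit = $5,250 − $55 = $5,195.
Health Coverage Credit: $23,650 is at or below the $59,100 threshold, so the full $8,530 applies.
Adoption Credit: $23,650 is at or below the $267,400 threshold, so the full $200 applies.
Disability Support Credit: $23,650 is below the $200,100 cutoff, so the full $8,000 applies.
Total: $5,195 + $8,530 + $200 + $8,000 = $21,925.

$21,925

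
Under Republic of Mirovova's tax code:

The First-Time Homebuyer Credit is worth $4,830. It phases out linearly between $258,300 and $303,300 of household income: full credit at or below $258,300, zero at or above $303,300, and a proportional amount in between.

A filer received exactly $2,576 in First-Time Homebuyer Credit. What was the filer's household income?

$2,576 is 2,576/4,830 of the full $4,830, so 2,254/4,830 of the $45,000 range has been used: income = $258,300 + $45,000 × 2,254/4,830 = $279,300.

$279,300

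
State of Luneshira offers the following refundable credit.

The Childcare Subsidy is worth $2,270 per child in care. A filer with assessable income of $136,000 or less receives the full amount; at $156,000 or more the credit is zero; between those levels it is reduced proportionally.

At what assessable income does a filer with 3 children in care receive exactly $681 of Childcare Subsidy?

Full credit = 3 × $2,270 = $6,810.
$681 is 681/6,810 of the full $6,810, so 6,129/6,810 of the $20,000 range has been used: income = $136,000 + $20,000 × 6,129/6,810 = $154,000.

$154,000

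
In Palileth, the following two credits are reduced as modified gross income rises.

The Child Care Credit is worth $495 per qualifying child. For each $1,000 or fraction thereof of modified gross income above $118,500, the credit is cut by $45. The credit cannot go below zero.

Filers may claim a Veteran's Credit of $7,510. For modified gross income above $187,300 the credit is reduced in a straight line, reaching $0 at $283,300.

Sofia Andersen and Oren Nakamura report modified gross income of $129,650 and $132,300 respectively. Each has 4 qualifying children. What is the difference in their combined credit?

Sofia ($129,650): Child Care Credit: base = 4 × $495 = $1,980. income exceeds $118,500 by $11,150, which is 12 full-or-partial $1,000 increments; reduction = 12 × $45 = $540, leaving $1,440. Veteran's Credit: $129,650 is at or below the $187,300 threshold, so the full $7,510 applies. total $1,440 + $7,510 = $8,950
Oren ($132,300): Child Care Credit: base = 4 × $495 = $1,980. income exceeds $118,500 by $13,800, which is 14 full-or-partial $1,000 increments; reduction = 14 × $45 = $630, leaving $1,350. Veteran's Credit: $132,300 is at or below the $187,300 threshold, so the full $7,510 applies. total $1,350 + $7,510 = $8,860
Difference: |$8,950 − $8,860| = $90.

$90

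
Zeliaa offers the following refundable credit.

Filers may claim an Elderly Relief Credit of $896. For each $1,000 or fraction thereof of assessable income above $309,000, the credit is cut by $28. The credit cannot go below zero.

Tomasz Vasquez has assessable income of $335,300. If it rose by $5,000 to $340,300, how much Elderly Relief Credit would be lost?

$140

At $335,300 — income exceeds $309,000 by $26,300, which is 27 full-or-partial $1,000 increments; reduction = 27 × $28 = $756, leaving $140.
At $340,300 — income exceeds $309,000 by $31,300 → 32 increments × $28 = $896 ≥ base, so the credit is $0.
Lost: $140 − $0 = $140.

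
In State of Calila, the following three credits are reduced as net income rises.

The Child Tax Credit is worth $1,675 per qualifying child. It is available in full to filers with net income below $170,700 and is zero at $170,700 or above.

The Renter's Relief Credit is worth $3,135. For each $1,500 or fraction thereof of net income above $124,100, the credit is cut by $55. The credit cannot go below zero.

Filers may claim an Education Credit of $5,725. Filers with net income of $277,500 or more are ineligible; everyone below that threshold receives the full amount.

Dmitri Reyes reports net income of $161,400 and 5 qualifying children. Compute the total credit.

Child Tax Credit: base = 5 × $1,675 = $8,375. $161,400 is below the $170,700 cutoff, so the full $8,375 applies.
Renter's Relief Credit: income exceeds $124,100 by $37,300, which is 25 full-or-partial $1,500 increments; reduction = 25 × $55 = $1,375, leaving $1,760.
Education Credit: $161,400 is below the $277,500 cutoff, so the full $5,725 applies.
Total: $8,375 + $1,760 + $5,725 = $15,860.

$15,860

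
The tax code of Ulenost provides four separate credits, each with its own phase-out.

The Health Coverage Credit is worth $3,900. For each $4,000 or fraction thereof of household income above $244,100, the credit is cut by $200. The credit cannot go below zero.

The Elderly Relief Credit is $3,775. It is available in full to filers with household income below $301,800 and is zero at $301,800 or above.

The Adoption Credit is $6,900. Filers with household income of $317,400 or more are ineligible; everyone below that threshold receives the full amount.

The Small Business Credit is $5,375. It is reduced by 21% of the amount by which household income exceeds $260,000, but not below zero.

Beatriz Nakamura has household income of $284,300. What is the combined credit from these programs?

Health Coverage Credit: income exceeds $244,100 by $40,200, which is 11 full-or-partial $4,000 increments; reduction = 11 × $200 = $2,200, leaving $1,700.
Elderly Relief Credit: $284,300 is below the $301,800 cutoff, so the full $3,775 applies.
Adoption Credit: $284,300 is below the $317,400 cutoff, so the full $6,900 applies.
Small Business Credit: 21% of the $24,300 excess over $260,000 is $5,103; credit = $5,375 − $5,103 = $272.
Total: $1,700 + $3,775 + $6,900 + $272 = $12,647.

$12,647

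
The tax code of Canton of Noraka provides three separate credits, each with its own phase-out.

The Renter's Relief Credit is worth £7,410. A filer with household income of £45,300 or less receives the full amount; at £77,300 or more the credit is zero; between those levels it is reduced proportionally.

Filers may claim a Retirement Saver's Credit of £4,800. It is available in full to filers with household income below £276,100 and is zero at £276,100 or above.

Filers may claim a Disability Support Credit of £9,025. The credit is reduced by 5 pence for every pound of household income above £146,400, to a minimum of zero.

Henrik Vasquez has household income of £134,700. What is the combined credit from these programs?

Renter's Relief Credit: £134,700 is at or above £77,300, so the credit is £0.
Retirement Saver's Credit: £134,700 is below the £276,100 cutoff, so the full £4,800 applies.
Disability Support Credit: £134,700 is at or below the £146,400 threshold, so the full £9,025 applies.
Total: £0 + £4,800 + £9,025 = £13,825.

£13,825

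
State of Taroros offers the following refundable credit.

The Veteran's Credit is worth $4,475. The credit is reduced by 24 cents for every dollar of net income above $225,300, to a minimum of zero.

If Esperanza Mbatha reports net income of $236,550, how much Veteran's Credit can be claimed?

$1,775

Veteran's Credit: 24% of the $11,250 excess over $225,300 is $2,700; credit = $4,475 − $2,700 = $1,775.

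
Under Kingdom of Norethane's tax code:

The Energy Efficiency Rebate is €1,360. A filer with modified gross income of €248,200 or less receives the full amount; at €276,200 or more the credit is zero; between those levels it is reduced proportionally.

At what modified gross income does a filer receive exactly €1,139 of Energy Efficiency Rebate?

€1,139 is 1,139/1,360 of the full €1,360, so 221/1,360 of the €28,000 range has been used: income = €248,200 + €28,000 × 221/1,360 = €252,750.

€252,750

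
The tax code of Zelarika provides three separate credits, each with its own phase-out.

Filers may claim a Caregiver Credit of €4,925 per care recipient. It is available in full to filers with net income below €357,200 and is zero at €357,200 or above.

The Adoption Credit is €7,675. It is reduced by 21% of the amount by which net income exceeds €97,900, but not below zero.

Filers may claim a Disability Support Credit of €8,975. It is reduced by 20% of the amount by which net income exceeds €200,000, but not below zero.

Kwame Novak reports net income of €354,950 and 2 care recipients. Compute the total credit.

€9,850

Caregiver Credit: base = 2 × €4,925 = €9,850. €354,950 is below the €357,200 cutoff, so the full €9,850 applies.
Adoption Credit: 21% of the €257,050 excess over €97,900 is €53,980.50 ≥ base, so the credit is €0.
Disability Support Credit: 20% of the €154,950 excess over €200,000 is €30,990 ≥ base, so the credit is €0.
Total: €9,850 + €0 + €0 = €9,850.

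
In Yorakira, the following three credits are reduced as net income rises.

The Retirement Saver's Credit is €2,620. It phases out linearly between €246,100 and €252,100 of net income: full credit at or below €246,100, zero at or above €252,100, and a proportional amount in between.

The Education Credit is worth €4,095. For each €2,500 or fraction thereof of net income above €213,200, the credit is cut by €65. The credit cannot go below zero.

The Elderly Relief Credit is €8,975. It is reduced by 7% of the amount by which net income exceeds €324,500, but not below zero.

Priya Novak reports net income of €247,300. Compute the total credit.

€14,256

Retirement Saver's Credit: €247,300 is €1,200 into a €6,000 phase-out range, leaving 4,800/6,000 of the credit: €2,620 × 4,800/6,000 = €2,096.
Education Credit: income exceeds €213,200 by €34,100, which is 14 full-or-partial €2,500 increments; reduction = 14 × €65 = €910, leaving €3,185.
Elderly Relief Credit: €247,300 is at or below the €324,500 threshold, so the full €8,975 applies.
Total: €2,096 + €3,185 + €8,975 = €14,256.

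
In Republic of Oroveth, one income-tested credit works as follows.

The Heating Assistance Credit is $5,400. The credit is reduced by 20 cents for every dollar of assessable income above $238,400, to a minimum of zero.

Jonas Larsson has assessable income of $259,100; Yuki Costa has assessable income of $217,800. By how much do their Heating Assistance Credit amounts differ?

Jonas ($259,100): Heating Assistance Credit: 20% of the $20,700 excess over $238,400 is $4,140; credit = $5,400 − $4,140 = $1,260.
Yuki ($217,800): Heating Assistance Credit: $217,800 is at or below the $238,400 threshold, so the full $5,400 applies.
Difference: |$1,260 − $5,400| = $4,140.

$4,140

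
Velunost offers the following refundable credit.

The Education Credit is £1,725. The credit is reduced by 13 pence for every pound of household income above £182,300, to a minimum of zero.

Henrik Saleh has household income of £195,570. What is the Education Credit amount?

£0

Education Credit: 13% of the £13,270 excess over £182,300 is £1,725.10 ≥ base, so the credit is £0.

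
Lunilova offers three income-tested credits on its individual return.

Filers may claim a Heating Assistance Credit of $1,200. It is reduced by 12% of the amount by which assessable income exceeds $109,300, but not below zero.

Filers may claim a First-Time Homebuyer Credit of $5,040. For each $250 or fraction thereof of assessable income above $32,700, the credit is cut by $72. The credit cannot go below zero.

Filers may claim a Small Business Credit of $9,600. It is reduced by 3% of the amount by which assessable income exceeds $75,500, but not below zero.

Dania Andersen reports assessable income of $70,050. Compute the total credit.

Heating Assistance Credit: $70,050 is at or below the $109,300 threshold, so the full $1,200 applies.
First-Time Homebuyer Credit: income exceeds $32,700 by $37,350 → 150 increments × $72 = $10,800 ≥ base, so the credit is $0.
Small Business Credit: $70,050 is at or below the $75,500 threshold, so the full $9,600 applies.
Total: $1,200 + $0 + $9,600 = $10,800.

$10,800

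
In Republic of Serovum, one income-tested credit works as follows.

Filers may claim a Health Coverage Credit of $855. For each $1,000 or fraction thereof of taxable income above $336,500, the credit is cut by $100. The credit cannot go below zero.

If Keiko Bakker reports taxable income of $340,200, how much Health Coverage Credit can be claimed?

$455

Health Coverage Credit: income exceeds $336,500 by $3,700, which is 4 full-or-partial $1,000 increments; reduction = 4 × $100 = $400, leaving $455.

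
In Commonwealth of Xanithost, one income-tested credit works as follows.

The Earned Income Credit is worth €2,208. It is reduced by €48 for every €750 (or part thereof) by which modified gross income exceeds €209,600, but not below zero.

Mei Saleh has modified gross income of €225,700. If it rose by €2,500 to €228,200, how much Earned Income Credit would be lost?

At €225,700 — income exceeds €209,600 by €16,100, which is 22 full-or-partial €750 increments; reduction = 22 × €48 = €1,056, leaving €1,152.
At €228,200 — income exceeds €209,600 by €18,600, which is 25 full-or-partial €750 increments; reduction = 25 × €48 = €1,200, leaving €1,008.
Lost: €1,152 − €1,008 = €144.

€144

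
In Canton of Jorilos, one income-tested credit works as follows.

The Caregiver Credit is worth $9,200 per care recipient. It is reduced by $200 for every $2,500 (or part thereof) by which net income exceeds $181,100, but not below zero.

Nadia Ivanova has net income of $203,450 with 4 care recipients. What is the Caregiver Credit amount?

Caregiver Credit: base = 4 × $9,200 = $36,800. income exceeds $181,100 by $22,350, which is 9 full-or-partial $2,500 increments; reduction = 9 × $200 = $1,800, leaving $35,000.

$35,000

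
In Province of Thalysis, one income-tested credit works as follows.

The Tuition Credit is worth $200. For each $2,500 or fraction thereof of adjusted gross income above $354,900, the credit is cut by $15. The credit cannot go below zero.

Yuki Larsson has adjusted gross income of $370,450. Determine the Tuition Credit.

Tuition Credit: income exceeds $354,900 by $15,550, which is 7 full-or-partial $2,500 increments; reduction = 7 × $15 = $105, leaving $95.

$95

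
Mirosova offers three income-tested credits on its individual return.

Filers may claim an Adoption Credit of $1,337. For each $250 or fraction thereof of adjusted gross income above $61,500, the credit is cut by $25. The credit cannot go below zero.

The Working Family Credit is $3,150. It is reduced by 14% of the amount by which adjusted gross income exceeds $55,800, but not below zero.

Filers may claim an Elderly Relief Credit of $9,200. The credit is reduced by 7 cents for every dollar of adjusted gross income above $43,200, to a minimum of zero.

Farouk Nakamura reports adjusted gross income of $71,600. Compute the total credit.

$8,462

Adoption Credit: income exceeds $61,500 by $10,100, which is 41 full-or-partial $250 increments; reduction = 41 × $25 = $1,025, leaving $312.
Working Family Credit: 14% of the $15,800 excess over $55,800 is $2,212; credit = $3,150 − $2,212 = $938.
Elderly Relief Credit: 7% of the $28,400 excess over $43,200 is $1,988; credit = $9,200 − $1,988 = $7,212.
Total: $312 + $938 + $7,212 = $8,462.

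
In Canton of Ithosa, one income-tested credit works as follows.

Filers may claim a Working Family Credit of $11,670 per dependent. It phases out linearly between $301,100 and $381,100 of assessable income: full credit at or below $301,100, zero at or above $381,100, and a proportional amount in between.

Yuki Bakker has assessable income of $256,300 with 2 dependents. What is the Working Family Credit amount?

$23,340

Working Family Credit: base = 2 × $11,670 = $23,340. $256,300 is at or below the $301,100 threshold, so the full $23,340 applies.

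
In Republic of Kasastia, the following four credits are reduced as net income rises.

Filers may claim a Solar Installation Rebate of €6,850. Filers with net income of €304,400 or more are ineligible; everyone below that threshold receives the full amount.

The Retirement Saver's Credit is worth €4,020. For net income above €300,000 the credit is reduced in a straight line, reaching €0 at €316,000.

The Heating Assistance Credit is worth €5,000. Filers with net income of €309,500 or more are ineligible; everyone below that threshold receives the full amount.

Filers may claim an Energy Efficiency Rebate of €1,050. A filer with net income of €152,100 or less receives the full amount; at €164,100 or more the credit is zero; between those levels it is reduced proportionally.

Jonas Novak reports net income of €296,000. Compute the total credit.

Solar Installation Rebate: €296,000 is below the €304,400 cutoff, so the full €6,850 applies.
Retirement Saver's Credit: €296,000 is at or below the €300,000 threshold, so the full €4,020 applies.
Heating Assistance Credit: €296,000 is below the €309,500 cutoff, so the full €5,000 applies.
Energy Efficiency Rebate: €296,000 is at or above €164,100, so the credit is €0.
Total: €6,850 + €4,020 + €5,000 + €0 = €15,870.

€15,870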